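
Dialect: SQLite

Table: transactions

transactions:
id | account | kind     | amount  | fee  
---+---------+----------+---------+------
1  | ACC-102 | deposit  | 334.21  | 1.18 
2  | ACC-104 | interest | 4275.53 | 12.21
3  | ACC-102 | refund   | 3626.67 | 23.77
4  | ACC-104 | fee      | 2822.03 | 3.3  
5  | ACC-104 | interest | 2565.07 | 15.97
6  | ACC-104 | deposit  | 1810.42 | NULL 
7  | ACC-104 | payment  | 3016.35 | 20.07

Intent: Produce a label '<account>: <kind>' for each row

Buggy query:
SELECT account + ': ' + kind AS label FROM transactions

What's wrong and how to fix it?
Bug: SQLite uses || for string concatenation; + coerces text to numbers (yielding 0)

Fix: Use the || operator for string concatenation

Corrected query:
SELECT account || ': ' || kind AS label FROM transactions

Result:
label            
-----------------
ACC-102: deposit 
ACC-104: interest
ACC-102: refund  
ACC-104: fee     
ACC-104: interest
ACC-104: deposit 
ACC-104: payment 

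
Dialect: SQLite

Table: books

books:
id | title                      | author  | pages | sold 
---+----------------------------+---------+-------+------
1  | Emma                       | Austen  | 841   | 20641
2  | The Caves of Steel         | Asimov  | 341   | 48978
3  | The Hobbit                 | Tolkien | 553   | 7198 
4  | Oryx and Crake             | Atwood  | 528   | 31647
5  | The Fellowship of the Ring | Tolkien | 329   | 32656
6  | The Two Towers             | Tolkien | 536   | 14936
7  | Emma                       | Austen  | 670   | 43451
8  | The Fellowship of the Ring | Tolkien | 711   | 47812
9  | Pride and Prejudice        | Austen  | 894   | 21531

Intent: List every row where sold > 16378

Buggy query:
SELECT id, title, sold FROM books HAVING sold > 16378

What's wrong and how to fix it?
Bug: This is a non-aggregate query (no GROUP BY, no aggregates), so in SQLite the HAVING clause is invalid here; a row-level condition belongs in WHERE

Fix: Replace HAVING with WHERE since the condition applies to individual rows

Corrected query:
SELECT id, title, sold FROM books WHERE sold > 16378

Result:
id | title                      | sold 
---+----------------------------+------
1  | Emma                       | 20641
2  | The Caves of Steel         | 48978
4  | Oryx and Crake             | 31647
5  | The Fellowship of the Ring | 32656
7  | Emma                       | 43451
8  | The Fellowship of the Ring | 47812
9  | Pride and Prejudice        | 21531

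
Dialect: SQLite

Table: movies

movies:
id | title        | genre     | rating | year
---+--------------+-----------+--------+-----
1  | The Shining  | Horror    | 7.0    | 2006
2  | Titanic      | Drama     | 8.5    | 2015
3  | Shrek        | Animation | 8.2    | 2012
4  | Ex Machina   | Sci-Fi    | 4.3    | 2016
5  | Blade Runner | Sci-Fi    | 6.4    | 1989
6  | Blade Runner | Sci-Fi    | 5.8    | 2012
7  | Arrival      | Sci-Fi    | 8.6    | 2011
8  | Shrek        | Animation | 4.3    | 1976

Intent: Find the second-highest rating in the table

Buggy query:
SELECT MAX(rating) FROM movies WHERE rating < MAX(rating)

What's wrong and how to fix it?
Bug: MAX(rating) on the right of the comparison is an aggregate-in-WHERE error

Fix: Compute the overall MAX in a subquery, then take MAX of rows below it

Corrected query:
SELECT MAX(rating) FROM movies WHERE rating < (SELECT MAX(rating) FROM movies)

Result:
MAX(rating)
-----------
8.5        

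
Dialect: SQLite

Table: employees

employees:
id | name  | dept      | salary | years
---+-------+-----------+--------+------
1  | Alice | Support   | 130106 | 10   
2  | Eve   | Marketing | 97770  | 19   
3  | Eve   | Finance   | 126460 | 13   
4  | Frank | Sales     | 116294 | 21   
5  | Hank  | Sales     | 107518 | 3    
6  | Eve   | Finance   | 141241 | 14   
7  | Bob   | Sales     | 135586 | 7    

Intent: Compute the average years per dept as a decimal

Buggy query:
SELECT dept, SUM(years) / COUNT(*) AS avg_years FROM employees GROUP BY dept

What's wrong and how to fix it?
Bug: Both operands are integers, so '/' performs integer division and truncates

Fix: Multiply by 1.0 (or CAST to REAL) to force floating-point division

Corrected query:
SELECT dept, SUM(years) * 1.0 / COUNT(*) AS avg_years FROM employees GROUP BY dept

Result:
dept      | avg_years
----------+----------
Finance   | 13.5     
Marketing | 19       
Sales     | 10.333333
Support   | 10       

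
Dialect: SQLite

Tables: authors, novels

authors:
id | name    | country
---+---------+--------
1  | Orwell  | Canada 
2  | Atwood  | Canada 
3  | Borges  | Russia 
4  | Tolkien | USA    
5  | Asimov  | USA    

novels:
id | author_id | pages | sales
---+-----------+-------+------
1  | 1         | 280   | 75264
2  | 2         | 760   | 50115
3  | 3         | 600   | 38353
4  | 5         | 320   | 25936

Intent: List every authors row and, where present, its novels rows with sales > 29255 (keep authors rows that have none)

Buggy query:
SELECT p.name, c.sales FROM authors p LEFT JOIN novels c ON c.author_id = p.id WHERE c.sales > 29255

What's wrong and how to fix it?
Bug: Filtering c.sales in WHERE discards the NULL rows produced by LEFT JOIN, turning it into an inner join

Fix: Put 'c.sales > 29255' in the JOIN's ON clause instead of WHERE

Corrected query:
SELECT p.name, c.sales FROM authors p LEFT JOIN novels c ON c.author_id = p.id AND c.sales > 29255

Result:
name    | sales
--------+------
Orwell  | 75264
Atwood  | 50115
Borges  | 38353
Tolkien | NULL 
Asimov  | NULL 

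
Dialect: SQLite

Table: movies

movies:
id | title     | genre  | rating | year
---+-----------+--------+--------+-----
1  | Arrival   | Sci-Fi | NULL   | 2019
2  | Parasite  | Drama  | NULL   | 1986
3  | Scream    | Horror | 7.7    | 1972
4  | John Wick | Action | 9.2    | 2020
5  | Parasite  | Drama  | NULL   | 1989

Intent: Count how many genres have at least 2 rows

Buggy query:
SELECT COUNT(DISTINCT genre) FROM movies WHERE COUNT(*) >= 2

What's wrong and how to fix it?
Bug: WHERE filters individual rows, not groups, so a group-level COUNT is invalid there

Fix: Group first with HAVING COUNT(*) >= 2, then COUNT the resulting groups

Corrected query:
SELECT COUNT(*) FROM (SELECT genre FROM movies GROUP BY genre HAVING COUNT(*) >= 2)

Result:
COUNT(*)
--------
1       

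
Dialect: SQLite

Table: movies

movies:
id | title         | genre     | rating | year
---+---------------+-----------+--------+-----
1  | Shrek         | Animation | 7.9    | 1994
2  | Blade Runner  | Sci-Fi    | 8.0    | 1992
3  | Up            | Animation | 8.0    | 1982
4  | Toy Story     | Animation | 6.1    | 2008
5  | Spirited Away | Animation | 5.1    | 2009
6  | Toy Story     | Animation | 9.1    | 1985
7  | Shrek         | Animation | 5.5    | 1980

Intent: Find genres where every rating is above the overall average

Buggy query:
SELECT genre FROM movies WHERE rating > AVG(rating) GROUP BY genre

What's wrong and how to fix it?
Bug: WHERE evaluates per row before aggregation, so AVG() is unavailable

Fix: Use a subquery for AVG and a HAVING MIN(...) filter so the condition holds for every row in the group

Corrected query:
SELECT genre FROM movies GROUP BY genre HAVING MIN(rating) > (SELECT AVG(rating) FROM movies)

Result:
genre 
------
Sci-Fi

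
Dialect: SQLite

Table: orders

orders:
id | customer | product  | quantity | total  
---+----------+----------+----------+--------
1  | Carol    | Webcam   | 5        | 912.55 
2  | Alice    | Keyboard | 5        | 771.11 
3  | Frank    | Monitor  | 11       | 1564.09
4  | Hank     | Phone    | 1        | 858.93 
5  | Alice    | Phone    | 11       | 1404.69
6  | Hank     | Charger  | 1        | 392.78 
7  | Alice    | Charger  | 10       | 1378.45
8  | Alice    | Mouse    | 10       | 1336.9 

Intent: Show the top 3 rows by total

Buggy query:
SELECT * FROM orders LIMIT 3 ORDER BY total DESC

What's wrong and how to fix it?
Bug: ORDER BY cannot follow LIMIT; LIMIT is the final clause

Fix: Sort with ORDER BY, then apply LIMIT

Corrected query:
SELECT * FROM orders ORDER BY total DESC LIMIT 3

Result:
id | customer | product | quantity | total  
---+----------+---------+----------+--------
3  | Frank    | Monitor | 11       | 1564.09
5  | Alice    | Phone   | 11       | 1404.69
7  | Alice    | Charger | 10       | 1378.45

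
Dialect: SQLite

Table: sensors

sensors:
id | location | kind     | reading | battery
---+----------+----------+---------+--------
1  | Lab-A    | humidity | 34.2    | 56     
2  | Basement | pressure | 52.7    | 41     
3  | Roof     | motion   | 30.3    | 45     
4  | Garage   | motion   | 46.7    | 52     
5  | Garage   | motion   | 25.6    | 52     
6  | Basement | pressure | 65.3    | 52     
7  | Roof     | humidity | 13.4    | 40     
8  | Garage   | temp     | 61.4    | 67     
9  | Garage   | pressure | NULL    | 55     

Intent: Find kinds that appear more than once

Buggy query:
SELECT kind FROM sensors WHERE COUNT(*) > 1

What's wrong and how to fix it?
Bug: COUNT(*) is an aggregate and cannot be used in WHERE

Fix: Group first, then use HAVING for the count condition

Corrected query:
SELECT kind FROM sensors GROUP BY kind HAVING COUNT(*) > 1

Result:
kind    
--------
humidity
motion  
pressure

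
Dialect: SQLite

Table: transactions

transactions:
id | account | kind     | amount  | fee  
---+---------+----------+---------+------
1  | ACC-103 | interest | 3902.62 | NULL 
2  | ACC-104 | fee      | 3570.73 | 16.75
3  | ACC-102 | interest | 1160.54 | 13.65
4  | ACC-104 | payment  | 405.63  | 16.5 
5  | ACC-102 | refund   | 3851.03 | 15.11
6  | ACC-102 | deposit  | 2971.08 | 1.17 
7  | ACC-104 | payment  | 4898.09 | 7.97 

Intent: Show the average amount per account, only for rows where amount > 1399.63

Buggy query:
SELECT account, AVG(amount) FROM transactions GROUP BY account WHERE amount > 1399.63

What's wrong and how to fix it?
Bug: Row-level WHERE must come before GROUP BY in the clause order

Fix: Place WHERE between FROM and GROUP BY

Corrected query:
SELECT account, AVG(amount) FROM transactions WHERE amount > 1399.63 GROUP BY account

Result:
account | AVG(amount)
--------+------------
ACC-102 | 3411.055   
ACC-103 | 3902.62    
ACC-104 | 4234.41    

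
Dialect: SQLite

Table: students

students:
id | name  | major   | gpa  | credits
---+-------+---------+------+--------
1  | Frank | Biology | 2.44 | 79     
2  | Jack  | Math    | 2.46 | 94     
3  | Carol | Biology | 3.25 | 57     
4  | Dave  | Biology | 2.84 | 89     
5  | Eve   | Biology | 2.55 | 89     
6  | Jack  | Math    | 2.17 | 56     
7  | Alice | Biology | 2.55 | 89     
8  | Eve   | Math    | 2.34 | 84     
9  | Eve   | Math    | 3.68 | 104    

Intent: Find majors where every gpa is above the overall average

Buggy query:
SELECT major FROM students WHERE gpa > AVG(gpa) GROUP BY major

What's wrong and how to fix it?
Bug: WHERE evaluates per row before aggregation, so AVG() is unavailable

Fix: Use a subquery for AVG and a HAVING MIN(...) filter so the condition holds for every row in the group

Corrected query:
SELECT major FROM students GROUP BY major HAVING MIN(gpa) > (SELECT AVG(gpa) FROM students)

Result:
(no rows)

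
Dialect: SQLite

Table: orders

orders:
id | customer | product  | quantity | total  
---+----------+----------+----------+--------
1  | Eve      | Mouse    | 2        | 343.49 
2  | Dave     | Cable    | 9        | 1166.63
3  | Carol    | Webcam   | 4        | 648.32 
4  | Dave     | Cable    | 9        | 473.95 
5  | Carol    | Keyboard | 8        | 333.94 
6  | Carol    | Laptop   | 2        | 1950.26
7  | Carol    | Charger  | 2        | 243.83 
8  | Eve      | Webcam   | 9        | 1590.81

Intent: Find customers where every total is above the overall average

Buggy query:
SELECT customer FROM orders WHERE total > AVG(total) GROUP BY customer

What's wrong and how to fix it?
Bug: WHERE evaluates per row before aggregation, so AVG() is unavailable

Fix: Compute the overall average in a scalar subquery and compare each group's MIN against it in HAVING

Corrected query:
SELECT customer FROM orders GROUP BY customer HAVING MIN(total) > (SELECT AVG(total) FROM orders)

Result:
(no rows)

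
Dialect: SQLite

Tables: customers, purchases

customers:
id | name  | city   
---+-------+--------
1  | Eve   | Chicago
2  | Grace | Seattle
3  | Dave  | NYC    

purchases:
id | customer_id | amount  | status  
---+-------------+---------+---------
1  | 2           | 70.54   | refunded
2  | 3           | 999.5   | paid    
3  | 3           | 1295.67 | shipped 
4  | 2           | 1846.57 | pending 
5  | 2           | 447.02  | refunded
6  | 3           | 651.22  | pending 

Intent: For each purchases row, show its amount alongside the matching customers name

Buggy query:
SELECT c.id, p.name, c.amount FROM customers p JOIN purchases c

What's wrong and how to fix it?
Bug: JOIN with no ON clause produces a cartesian product; every purchases row pairs with every customers row

Fix: Add ON c.customer_id = p.id to the JOIN

Corrected query:
SELECT c.id, p.name, c.amount FROM customers p JOIN purchases c ON c.customer_id = p.id

Result:
id | name  | amount 
---+-------+--------
1  | Grace | 70.54  
2  | Dave  | 999.5  
3  | Dave  | 1295.67
4  | Grace | 1846.57
5  | Grace | 447.02 
6  | Dave  | 651.22 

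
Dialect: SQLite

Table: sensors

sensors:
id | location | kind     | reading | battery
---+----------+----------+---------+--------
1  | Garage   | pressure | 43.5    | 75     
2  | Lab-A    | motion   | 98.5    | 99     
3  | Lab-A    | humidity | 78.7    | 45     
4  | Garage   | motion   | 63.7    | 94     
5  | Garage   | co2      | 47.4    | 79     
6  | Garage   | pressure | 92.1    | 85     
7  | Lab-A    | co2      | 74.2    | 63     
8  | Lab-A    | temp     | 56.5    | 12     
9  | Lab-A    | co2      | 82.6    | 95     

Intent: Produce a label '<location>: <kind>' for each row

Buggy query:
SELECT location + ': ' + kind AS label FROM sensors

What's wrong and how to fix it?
Bug: SQLite uses || for string concatenation; + coerces text to numbers (yielding 0)

Fix: Use the || operator for string concatenation

Corrected query:
SELECT location || ': ' || kind AS label FROM sensors

Result:
label           
----------------
Garage: pressure
Lab-A: motion   
Lab-A: humidity 
Garage: motion  
Garage: co2     
Garage: pressure
Lab-A: co2      
Lab-A: temp     
Lab-A: co2      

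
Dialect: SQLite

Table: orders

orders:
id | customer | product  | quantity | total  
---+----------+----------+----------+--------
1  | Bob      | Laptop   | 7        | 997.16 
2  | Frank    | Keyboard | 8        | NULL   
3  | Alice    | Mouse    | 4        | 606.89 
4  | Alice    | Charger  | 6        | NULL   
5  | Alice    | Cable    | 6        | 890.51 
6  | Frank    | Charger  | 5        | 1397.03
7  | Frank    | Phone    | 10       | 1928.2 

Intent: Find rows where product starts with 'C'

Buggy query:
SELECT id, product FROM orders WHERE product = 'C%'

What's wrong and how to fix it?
Bug: '=' compares the literal string including the % character; pattern matching needs LIKE

Fix: Replace '=' with LIKE so 'C%' is treated as a pattern

Corrected query:
SELECT id, product FROM orders WHERE product LIKE 'C%'

Result:
id | product
---+--------
4  | Charger
5  | Cable  
6  | Charger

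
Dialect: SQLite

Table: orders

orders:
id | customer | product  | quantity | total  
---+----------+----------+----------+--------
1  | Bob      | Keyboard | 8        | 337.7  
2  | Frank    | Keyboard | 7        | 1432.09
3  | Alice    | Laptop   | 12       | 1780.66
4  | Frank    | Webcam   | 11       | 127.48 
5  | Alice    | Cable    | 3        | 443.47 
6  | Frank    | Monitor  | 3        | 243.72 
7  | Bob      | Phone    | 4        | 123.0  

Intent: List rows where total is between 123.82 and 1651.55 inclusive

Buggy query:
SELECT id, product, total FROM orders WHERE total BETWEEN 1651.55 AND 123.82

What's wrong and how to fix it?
Bug: BETWEEN expects the lower bound first; with 1651.55 AND 123.82 the range is empty

Fix: Write BETWEEN 123.82 AND 1651.55

Corrected query:
SELECT id, product, total FROM orders WHERE total BETWEEN 123.82 AND 1651.55

Result:
id | product  | total  
---+----------+--------
1  | Keyboard | 337.7  
2  | Keyboard | 1432.09
4  | Webcam   | 127.48 
5  | Cable    | 443.47 
6  | Monitor  | 243.72 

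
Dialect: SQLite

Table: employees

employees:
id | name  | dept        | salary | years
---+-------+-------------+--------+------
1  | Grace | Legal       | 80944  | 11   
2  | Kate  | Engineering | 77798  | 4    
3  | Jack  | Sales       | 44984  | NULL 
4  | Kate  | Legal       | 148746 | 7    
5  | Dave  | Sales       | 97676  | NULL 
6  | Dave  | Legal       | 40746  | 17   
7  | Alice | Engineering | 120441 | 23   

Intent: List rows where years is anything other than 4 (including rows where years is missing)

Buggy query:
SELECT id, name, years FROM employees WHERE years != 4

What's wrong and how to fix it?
Bug: 'years != 4' is unknown when years is NULL, so NULL rows are silently excluded

Fix: Add an explicit OR years IS NULL to include the missing-value rows

Corrected query:
SELECT id, name, years FROM employees WHERE years != 4 OR years IS NULL

Result:
id | name  | years
---+-------+------
1  | Grace | 11   
3  | Jack  | NULL 
4  | Kate  | 7    
5  | Dave  | NULL 
6  | Dave  | 17   
7  | Alice | 23   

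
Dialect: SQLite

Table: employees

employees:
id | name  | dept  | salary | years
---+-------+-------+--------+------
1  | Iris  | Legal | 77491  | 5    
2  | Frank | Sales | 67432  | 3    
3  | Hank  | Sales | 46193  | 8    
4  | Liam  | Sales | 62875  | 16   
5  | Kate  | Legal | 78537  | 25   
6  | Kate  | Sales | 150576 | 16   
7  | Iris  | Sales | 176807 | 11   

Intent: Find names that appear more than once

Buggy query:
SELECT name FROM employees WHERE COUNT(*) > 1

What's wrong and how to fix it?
Bug: COUNT(*) is an aggregate and cannot be used in WHERE

Fix: GROUP BY name, then filter groups with HAVING COUNT(*) > 1

Corrected query:
SELECT name FROM employees GROUP BY name HAVING COUNT(*) > 1

Result:
name
----
Iris
Kate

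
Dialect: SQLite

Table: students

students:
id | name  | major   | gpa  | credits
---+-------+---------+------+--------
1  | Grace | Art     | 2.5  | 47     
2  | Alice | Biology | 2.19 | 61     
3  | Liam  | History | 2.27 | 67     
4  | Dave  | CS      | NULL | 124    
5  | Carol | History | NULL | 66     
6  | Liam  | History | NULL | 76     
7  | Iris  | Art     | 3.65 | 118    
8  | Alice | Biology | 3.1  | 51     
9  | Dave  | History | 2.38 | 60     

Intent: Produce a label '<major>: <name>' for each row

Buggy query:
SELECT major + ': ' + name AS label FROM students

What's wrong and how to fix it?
Bug: '+' is numeric addition; on text columns SQLite converts them to 0 instead of concatenating

Fix: Use the || operator for string concatenation

Corrected query:
SELECT major || ': ' || name AS label FROM students

Result:
label         
--------------
Art: Grace    
Biology: Alice
History: Liam 
CS: Dave      
History: Carol
History: Liam 
Art: Iris     
Biology: Alice
History: Dave 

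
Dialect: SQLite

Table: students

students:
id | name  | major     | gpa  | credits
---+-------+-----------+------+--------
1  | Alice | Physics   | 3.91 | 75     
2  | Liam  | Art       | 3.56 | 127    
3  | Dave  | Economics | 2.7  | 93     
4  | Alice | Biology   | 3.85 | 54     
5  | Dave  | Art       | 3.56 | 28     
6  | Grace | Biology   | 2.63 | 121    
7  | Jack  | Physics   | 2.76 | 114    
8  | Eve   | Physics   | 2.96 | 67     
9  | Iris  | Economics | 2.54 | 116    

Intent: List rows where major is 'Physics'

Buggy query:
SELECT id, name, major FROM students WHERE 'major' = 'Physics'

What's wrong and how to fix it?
Bug: Single quotes denote string literals in SQL; the column name is being compared as a constant string

Fix: Reference the column as major without single quotes

Corrected query:
SELECT id, name, major FROM students WHERE major = 'Physics'

Result:
id | name  | major  
---+-------+--------
1  | Alice | Physics
7  | Jack  | Physics
8  | Eve   | Physics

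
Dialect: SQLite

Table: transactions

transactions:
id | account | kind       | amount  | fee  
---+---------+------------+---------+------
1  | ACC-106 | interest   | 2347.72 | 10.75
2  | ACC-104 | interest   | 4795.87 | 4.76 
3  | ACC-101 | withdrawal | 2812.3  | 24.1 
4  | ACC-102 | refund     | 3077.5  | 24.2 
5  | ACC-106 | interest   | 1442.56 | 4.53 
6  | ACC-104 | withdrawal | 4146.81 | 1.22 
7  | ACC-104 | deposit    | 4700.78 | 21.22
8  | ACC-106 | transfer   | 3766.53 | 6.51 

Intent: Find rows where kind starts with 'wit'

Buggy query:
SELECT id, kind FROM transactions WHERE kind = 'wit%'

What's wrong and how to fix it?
Bug: '=' compares the literal string including the % character; pattern matching needs LIKE

Fix: Replace '=' with LIKE so 'wit%' is treated as a pattern

Corrected query:
SELECT id, kind FROM transactions WHERE kind LIKE 'wit%'

Result:
id | kind      
---+-----------
3  | withdrawal
6  | withdrawal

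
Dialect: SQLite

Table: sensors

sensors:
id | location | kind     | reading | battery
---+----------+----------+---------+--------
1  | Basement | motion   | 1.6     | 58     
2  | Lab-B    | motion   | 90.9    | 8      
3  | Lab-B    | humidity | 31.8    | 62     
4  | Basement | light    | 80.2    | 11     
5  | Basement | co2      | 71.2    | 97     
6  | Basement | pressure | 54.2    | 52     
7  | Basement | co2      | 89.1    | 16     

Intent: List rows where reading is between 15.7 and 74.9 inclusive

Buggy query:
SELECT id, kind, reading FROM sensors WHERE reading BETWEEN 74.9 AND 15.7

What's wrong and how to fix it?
Bug: The bounds are reversed; BETWEEN a AND b requires a <= b to match anything

Fix: Swap the bounds so the smaller value comes first

Corrected query:
SELECT id, kind, reading FROM sensors WHERE reading BETWEEN 15.7 AND 74.9

Result:
id | kind     | reading
---+----------+--------
3  | humidity | 31.8   
5  | co2      | 71.2   
6  | pressure | 54.2   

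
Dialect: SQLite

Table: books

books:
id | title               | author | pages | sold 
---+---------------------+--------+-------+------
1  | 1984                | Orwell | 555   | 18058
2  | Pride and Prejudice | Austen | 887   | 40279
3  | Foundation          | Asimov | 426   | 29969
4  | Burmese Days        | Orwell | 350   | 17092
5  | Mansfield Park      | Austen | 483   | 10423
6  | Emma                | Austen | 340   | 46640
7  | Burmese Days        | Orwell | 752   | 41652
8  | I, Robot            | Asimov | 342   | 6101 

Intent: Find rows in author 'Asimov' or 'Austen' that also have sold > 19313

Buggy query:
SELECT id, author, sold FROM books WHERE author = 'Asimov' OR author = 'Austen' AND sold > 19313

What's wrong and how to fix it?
Bug: Without parentheses, AND is evaluated before OR, so the sold filter only applies to the 'Austen' branch

Fix: Add parentheses around the OR so the AND applies to both alternatives

Corrected query:
SELECT id, author, sold FROM books WHERE (author = 'Asimov' OR author = 'Austen') AND sold > 19313

Result:
id | author | sold 
---+--------+------
2  | Austen | 40279
3  | Asimov | 29969
6  | Austen | 46640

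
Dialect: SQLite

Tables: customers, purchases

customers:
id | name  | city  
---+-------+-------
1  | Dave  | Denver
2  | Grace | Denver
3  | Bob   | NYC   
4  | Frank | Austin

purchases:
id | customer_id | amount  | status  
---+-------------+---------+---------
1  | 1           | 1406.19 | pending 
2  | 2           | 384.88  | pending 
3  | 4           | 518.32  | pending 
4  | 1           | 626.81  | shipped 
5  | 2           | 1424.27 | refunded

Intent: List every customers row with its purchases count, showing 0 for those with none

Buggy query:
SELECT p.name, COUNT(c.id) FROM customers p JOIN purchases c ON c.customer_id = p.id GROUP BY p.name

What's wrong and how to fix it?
Bug: An inner join excludes parents with zero children

Fix: Switch to LEFT JOIN to retain unmatched parent rows

Corrected query:
SELECT p.name, COUNT(c.id) FROM customers p LEFT JOIN purchases c ON c.customer_id = p.id GROUP BY p.name

Result:
name  | COUNT(c.id)
------+------------
Bob   | 0          
Dave  | 2          
Frank | 1          
Grace | 2          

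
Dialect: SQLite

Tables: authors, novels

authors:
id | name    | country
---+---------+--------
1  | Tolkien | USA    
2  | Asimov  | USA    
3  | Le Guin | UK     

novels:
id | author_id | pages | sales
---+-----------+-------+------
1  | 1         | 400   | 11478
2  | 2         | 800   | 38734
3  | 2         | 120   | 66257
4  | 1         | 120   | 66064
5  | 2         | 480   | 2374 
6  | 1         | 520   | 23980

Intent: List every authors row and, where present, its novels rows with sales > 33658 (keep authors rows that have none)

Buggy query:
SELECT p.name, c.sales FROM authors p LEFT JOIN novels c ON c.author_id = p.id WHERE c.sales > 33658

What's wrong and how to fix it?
Bug: A WHERE condition on the right-hand table after LEFT JOIN drops unmatched parents

Fix: Put 'c.sales > 33658' in the JOIN's ON clause instead of WHERE

Corrected query:
SELECT p.name, c.sales FROM authors p LEFT JOIN novels c ON c.author_id = p.id AND c.sales > 33658

Result:
name    | sales
--------+------
Tolkien | 66064
Asimov  | 38734
Asimov  | 66257
Le Guin | NULL 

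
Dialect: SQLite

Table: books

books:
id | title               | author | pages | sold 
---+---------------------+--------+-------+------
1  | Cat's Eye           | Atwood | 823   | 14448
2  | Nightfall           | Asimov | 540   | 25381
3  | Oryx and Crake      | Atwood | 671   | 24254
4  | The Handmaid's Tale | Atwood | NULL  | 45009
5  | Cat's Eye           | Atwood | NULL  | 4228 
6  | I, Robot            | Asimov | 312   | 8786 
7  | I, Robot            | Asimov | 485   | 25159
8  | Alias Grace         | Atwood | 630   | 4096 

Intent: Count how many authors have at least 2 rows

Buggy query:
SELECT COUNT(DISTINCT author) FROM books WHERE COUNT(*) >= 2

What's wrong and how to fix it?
Bug: WHERE filters individual rows, not groups, so a group-level COUNT is invalid there

Fix: Group first with HAVING COUNT(*) >= 2, then COUNT the resulting groups

Corrected query:
SELECT COUNT(*) FROM (SELECT author FROM books GROUP BY author HAVING COUNT(*) >= 2)

Result:
COUNT(*)
--------
2       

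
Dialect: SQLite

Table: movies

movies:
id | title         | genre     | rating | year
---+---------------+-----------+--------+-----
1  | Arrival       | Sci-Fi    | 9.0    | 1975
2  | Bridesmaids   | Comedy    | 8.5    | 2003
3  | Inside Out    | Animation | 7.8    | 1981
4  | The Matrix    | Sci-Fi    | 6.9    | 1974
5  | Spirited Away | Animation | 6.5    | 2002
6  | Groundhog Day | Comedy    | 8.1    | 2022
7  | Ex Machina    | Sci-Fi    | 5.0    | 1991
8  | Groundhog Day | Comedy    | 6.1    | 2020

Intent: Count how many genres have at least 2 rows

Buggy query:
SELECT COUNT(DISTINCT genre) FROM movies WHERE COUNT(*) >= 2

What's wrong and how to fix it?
Bug: COUNT(*) cannot appear in WHERE; the per-group count doesn't exist yet

Fix: Group first with HAVING COUNT(*) >= 2, then COUNT the resulting groups

Corrected query:
SELECT COUNT(*) FROM (SELECT genre FROM movies GROUP BY genre HAVING COUNT(*) >= 2)

Result:
COUNT(*)
--------
3       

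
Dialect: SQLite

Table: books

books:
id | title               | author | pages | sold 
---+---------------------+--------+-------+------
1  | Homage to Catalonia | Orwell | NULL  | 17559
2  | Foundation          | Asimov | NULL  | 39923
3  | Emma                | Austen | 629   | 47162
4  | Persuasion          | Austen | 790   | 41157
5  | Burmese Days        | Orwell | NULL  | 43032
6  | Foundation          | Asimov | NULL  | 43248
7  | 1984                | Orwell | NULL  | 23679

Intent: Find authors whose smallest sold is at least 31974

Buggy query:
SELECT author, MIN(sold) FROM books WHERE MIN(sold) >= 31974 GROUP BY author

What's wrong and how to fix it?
Bug: Aggregates like MIN are computed per group after WHERE runs

Fix: Replace WHERE with HAVING after the GROUP BY

Corrected query:
SELECT author, MIN(sold) FROM books GROUP BY author HAVING MIN(sold) >= 31974

Result:
author | MIN(sold)
-------+----------
Asimov | 39923    
Austen | 41157    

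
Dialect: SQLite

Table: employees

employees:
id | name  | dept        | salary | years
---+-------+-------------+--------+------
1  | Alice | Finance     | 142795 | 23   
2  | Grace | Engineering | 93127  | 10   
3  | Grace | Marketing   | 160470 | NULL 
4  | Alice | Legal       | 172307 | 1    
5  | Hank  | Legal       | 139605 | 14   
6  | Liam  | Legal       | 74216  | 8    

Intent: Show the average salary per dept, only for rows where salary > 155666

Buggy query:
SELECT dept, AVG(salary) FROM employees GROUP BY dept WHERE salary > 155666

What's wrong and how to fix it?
Bug: Row-level WHERE must come before GROUP BY in the clause order

Fix: Place WHERE between FROM and GROUP BY

Corrected query:
SELECT dept, AVG(salary) FROM employees WHERE salary > 155666 GROUP BY dept

Result:
dept      | AVG(salary)
----------+------------
Legal     | 172307     
Marketing | 160470     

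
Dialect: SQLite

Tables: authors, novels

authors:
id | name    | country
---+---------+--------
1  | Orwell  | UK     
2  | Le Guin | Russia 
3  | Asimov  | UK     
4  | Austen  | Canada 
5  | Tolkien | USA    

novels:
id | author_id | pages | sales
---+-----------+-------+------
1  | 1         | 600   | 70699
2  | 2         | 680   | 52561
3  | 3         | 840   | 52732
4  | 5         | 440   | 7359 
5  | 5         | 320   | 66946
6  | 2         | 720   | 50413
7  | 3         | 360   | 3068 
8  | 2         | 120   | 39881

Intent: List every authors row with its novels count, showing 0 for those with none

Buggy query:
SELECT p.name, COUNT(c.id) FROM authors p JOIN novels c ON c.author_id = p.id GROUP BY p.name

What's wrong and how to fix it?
Bug: An inner join excludes parents with zero children

Fix: Switch to LEFT JOIN to retain unmatched parent rows

Corrected query:
SELECT p.name, COUNT(c.id) FROM authors p LEFT JOIN novels c ON c.author_id = p.id GROUP BY p.name

Result:
name    | COUNT(c.id)
--------+------------
Asimov  | 2          
Austen  | 0          
Le Guin | 3          
Orwell  | 1          
Tolkien | 2          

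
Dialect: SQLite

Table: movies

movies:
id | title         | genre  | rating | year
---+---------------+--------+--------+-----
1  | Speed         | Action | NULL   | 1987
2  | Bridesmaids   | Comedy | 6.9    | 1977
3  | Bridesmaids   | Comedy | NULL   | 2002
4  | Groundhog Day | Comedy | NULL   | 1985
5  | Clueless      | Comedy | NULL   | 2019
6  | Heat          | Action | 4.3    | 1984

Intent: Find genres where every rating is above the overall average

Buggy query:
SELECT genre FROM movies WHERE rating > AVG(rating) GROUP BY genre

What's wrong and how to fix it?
Bug: AVG() is an aggregate; it can't sit directly in WHERE

Fix: Use a subquery for AVG and a HAVING MIN(...) filter so the condition holds for every row in the group

Corrected query:
SELECT genre FROM movies GROUP BY genre HAVING MIN(rating) > (SELECT AVG(rating) FROM movies)

Result:
genre 
------
Comedy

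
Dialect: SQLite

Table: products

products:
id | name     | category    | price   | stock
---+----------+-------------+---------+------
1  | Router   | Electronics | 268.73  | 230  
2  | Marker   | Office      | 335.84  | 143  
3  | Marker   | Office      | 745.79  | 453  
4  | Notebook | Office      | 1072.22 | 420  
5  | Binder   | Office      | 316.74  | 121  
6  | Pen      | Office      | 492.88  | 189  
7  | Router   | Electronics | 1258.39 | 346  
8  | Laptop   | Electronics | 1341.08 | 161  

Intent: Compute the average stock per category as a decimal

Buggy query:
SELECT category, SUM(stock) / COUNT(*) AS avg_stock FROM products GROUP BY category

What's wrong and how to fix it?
Bug: Both operands are integers, so '/' performs integer division and truncates

Fix: Cast one side to REAL so the division keeps the fractional part

Corrected query:
SELECT category, SUM(stock) * 1.0 / COUNT(*) AS avg_stock FROM products GROUP BY category

Result:
category    | avg_stock 
------------+-----------
Electronics | 245.666667
Office      | 265.2     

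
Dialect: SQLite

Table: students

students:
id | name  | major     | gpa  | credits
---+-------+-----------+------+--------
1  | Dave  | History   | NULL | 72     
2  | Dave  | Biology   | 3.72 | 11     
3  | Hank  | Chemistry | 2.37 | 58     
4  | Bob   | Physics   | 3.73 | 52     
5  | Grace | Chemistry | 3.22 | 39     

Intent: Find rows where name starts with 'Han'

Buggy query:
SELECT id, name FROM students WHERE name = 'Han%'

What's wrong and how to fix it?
Bug: '=' compares the literal string including the % character; pattern matching needs LIKE

Fix: Replace '=' with LIKE so 'Han%' is treated as a pattern

Corrected query:
SELECT id, name FROM students WHERE name LIKE 'Han%'

Result:
id | name
---+-----
3  | Hank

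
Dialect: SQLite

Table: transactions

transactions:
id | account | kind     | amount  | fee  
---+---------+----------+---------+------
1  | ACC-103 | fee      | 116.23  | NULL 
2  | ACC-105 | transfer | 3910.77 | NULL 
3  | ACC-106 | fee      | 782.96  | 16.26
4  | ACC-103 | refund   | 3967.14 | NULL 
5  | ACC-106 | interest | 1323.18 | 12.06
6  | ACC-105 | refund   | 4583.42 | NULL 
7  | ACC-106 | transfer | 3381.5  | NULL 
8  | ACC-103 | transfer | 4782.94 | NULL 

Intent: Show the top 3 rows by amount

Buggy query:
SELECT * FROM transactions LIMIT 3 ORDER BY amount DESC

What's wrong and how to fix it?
Bug: ORDER BY cannot follow LIMIT; LIMIT is the final clause

Fix: Sort with ORDER BY, then apply LIMIT

Corrected query:
SELECT * FROM transactions ORDER BY amount DESC LIMIT 3

Result:
id | account | kind     | amount  | fee 
---+---------+----------+---------+-----
8  | ACC-103 | transfer | 4782.94 | NULL
6  | ACC-105 | refund   | 4583.42 | NULL
4  | ACC-103 | refund   | 3967.14 | NULL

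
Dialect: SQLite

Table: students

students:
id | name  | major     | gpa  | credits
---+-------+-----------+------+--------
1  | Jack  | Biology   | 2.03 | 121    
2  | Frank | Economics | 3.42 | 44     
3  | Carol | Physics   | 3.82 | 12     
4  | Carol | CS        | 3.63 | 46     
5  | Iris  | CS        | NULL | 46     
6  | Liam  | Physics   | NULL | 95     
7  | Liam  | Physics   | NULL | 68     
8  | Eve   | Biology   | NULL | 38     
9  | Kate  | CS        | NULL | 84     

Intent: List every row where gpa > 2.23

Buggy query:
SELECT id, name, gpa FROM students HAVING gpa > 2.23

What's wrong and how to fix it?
Bug: This is a non-aggregate query (no GROUP BY, no aggregates), so in SQLite the HAVING clause is invalid here; a row-level condition belongs in WHERE

Fix: Replace HAVING with WHERE since the condition applies to individual rows

Corrected query:
SELECT id, name, gpa FROM students WHERE gpa > 2.23

Result:
id | name  | gpa 
---+-------+-----
2  | Frank | 3.42
3  | Carol | 3.82
4  | Carol | 3.63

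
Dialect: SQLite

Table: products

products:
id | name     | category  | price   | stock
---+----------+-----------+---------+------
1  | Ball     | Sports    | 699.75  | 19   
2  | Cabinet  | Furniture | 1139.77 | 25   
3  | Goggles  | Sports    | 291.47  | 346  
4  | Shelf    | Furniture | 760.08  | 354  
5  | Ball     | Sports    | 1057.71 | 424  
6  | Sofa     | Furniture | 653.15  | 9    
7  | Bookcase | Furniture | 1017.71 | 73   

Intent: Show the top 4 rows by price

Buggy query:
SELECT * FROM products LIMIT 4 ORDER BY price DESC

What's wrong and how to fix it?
Bug: LIMIT must come after ORDER BY

Fix: Sort with ORDER BY, then apply LIMIT

Corrected query:
SELECT * FROM products ORDER BY price DESC LIMIT 4

Result:
id | name     | category  | price   | stock
---+----------+-----------+---------+------
2  | Cabinet  | Furniture | 1139.77 | 25   
5  | Ball     | Sports    | 1057.71 | 424  
7  | Bookcase | Furniture | 1017.71 | 73   
4  | Shelf    | Furniture | 760.08  | 354  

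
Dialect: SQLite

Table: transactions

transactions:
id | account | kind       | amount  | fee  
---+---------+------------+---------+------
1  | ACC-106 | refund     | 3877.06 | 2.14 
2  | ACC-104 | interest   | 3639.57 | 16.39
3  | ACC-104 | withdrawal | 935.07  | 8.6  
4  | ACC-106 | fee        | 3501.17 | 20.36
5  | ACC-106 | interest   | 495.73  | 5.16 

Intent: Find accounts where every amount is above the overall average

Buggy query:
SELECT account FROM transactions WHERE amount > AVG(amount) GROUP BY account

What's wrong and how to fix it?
Bug: AVG() is an aggregate; it can't sit directly in WHERE

Fix: Compute the overall average in a scalar subquery and compare each group's MIN against it in HAVING

Corrected query:
SELECT account FROM transactions GROUP BY account HAVING MIN(amount) > (SELECT AVG(amount) FROM transactions)

Result:
(no rows)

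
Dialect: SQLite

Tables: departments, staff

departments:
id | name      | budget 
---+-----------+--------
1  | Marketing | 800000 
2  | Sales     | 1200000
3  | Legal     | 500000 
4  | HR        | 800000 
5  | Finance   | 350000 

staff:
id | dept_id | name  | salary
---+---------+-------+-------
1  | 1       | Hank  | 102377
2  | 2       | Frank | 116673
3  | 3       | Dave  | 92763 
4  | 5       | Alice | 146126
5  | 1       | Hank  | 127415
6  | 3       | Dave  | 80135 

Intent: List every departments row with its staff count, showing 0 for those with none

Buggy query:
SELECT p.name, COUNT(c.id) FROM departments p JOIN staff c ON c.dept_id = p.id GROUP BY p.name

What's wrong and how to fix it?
Bug: An inner join excludes parents with zero children

Fix: Use LEFT JOIN so parents without children still appear (COUNT(c.id) gives 0)

Corrected query:
SELECT p.name, COUNT(c.id) FROM departments p LEFT JOIN staff c ON c.dept_id = p.id GROUP BY p.name

Result:
name      | COUNT(c.id)
----------+------------
Finance   | 1          
HR        | 0          
Legal     | 2          
Marketing | 2          
Sales     | 1          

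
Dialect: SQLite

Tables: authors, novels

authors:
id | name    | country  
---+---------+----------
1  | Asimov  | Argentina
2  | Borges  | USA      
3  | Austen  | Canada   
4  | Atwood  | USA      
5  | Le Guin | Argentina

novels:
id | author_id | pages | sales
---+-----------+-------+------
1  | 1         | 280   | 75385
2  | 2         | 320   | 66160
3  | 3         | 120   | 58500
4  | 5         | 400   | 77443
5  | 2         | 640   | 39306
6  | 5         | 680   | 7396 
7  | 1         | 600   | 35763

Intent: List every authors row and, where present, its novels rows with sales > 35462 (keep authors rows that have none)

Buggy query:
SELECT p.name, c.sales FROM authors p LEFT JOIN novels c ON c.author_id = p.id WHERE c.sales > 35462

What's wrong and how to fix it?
Bug: A WHERE condition on the right-hand table after LEFT JOIN drops unmatched parents

Fix: Put 'c.sales > 35462' in the JOIN's ON clause instead of WHERE

Corrected query:
SELECT p.name, c.sales FROM authors p LEFT JOIN novels c ON c.author_id = p.id AND c.sales > 35462

Result:
name    | sales
--------+------
Asimov  | 35763
Asimov  | 75385
Borges  | 39306
Borges  | 66160
Austen  | 58500
Atwood  | NULL 
Le Guin | 77443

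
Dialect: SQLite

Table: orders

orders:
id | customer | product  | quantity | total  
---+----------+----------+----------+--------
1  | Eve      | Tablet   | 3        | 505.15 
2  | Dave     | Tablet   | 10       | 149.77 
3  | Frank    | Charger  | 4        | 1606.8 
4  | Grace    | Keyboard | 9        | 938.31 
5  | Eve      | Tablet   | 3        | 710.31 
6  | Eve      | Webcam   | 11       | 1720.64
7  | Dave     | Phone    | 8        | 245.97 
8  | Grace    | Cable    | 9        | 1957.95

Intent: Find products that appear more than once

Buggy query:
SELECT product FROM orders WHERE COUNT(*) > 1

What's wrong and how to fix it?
Bug: WHERE can't reference COUNT(*); aggregates are computed after WHERE

Fix: Group first, then use HAVING for the count condition

Corrected query:
SELECT product FROM orders GROUP BY product HAVING COUNT(*) > 1

Result:
product
-------
Tablet 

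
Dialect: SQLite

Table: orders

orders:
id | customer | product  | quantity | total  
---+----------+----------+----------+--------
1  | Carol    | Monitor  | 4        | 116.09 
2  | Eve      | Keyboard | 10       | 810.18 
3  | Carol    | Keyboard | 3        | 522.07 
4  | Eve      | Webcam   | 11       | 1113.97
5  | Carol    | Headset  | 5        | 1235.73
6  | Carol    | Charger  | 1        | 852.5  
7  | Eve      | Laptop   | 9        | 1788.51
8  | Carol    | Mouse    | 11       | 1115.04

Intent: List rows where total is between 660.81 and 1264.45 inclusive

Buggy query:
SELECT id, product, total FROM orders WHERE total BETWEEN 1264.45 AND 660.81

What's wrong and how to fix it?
Bug: The bounds are reversed; BETWEEN a AND b requires a <= b to match anything

Fix: Swap the bounds so the smaller value comes first

Corrected query:
SELECT id, product, total FROM orders WHERE total BETWEEN 660.81 AND 1264.45

Result:
id | product  | total  
---+----------+--------
2  | Keyboard | 810.18 
4  | Webcam   | 1113.97
5  | Headset  | 1235.73
6  | Charger  | 852.5  
8  | Mouse    | 1115.04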